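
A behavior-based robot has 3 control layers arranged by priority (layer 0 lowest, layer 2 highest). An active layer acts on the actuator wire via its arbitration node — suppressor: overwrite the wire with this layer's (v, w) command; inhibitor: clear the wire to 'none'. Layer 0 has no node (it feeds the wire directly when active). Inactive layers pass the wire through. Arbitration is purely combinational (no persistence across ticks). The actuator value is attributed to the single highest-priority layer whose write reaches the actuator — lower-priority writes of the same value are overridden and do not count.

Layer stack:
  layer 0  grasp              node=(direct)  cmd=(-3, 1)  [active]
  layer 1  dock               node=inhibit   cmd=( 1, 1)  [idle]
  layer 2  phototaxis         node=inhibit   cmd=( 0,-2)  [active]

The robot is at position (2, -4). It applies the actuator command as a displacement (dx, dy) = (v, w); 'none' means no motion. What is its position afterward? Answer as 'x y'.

2 -4

[0] grasp on; wire := (-3, 1)
[1] dock off; pass (-3, 1)
[2] phototaxis on (inhibit); wire := none
output none
position: (2, -4) + none = (2, -4)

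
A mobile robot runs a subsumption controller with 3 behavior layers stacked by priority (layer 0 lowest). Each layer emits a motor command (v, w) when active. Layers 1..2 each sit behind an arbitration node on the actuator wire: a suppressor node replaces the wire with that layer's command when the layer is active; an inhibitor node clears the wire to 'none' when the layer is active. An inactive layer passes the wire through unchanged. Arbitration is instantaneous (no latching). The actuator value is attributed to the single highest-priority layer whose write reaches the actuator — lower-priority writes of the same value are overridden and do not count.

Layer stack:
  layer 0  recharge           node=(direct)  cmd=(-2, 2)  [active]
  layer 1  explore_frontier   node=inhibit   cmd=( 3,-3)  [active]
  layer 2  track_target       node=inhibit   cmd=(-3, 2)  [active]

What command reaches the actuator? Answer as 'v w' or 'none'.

none

[0] recharge on; wire := (-2, 2)
[1] explore_frontier on (inhibit); wire := none
[2] track_target on (inhibit); wire := none
output none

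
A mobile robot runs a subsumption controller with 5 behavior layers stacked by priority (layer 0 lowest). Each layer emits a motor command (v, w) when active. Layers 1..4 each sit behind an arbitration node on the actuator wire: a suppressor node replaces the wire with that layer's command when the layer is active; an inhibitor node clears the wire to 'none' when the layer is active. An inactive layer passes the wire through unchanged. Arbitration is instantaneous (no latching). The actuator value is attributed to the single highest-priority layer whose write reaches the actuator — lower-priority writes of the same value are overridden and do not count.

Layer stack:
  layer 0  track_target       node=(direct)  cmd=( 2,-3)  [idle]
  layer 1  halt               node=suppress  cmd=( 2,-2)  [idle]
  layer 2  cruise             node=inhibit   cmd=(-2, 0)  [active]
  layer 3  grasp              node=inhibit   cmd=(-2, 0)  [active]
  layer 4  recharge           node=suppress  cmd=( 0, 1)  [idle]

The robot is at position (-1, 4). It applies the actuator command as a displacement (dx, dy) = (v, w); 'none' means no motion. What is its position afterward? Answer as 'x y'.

-1 4

L0 track_target: idle → wire = none
L1 halt: idle → wire stays none
L2 cruise: active, inhibitor → wire = none
L3 grasp: active, inhibitor → wire = none
L4 recharge: idle → wire stays none
actuator = none
position: (-1, 4) + none = (-1, 4)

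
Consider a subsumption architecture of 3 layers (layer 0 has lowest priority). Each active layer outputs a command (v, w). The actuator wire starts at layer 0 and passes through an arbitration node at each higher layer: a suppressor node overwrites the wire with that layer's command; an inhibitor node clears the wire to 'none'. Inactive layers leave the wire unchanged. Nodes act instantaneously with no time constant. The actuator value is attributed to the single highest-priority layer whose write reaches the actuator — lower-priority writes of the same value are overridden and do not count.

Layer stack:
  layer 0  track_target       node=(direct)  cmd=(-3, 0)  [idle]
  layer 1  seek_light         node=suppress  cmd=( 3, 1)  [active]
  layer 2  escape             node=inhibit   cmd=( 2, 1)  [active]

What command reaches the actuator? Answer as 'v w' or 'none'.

none

[0] track_target off; wire := none
[1] seek_light on (suppress); wire := (3, 1)
[2] escape on (inhibit); wire := none
output none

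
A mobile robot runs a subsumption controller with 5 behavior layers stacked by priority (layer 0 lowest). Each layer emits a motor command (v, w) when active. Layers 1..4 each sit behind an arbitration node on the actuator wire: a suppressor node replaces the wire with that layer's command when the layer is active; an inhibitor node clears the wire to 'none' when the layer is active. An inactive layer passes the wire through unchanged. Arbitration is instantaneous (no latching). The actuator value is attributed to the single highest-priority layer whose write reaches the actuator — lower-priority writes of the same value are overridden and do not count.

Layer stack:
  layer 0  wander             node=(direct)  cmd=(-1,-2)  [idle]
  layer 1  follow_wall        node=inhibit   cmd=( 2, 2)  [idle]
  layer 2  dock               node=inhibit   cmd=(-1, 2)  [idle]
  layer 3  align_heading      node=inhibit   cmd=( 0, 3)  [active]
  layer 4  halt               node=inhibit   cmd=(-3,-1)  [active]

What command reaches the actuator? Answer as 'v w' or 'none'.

L0 wander: idle → wire = none
L1 follow_wall: idle → wire stays none
L2 dock: idle → wire stays none
L3 align_heading: active, inhibitor → wire = none
L4 halt: active, inhibitor → wire = none
actuator = none

none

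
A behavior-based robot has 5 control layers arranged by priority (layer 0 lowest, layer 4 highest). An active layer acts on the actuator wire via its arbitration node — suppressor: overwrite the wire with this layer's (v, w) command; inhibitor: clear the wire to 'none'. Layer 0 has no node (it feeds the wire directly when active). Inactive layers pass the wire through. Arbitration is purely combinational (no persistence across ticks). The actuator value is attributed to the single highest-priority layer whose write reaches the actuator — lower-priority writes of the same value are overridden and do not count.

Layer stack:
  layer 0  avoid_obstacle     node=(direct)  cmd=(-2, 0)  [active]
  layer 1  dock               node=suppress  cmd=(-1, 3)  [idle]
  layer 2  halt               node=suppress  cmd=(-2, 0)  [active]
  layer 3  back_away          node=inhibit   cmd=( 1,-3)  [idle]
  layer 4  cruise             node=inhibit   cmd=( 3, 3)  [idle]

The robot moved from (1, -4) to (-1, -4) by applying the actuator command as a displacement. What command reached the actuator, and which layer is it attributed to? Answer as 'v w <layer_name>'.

displacement = (-1, -4) − (1, -4) = (-2, 0)
[0] avoid_obstacle on; wire := (-2, 0)
[1] dock off; pass (-2, 0)
[2] halt on (suppress); wire := (-2, 0)
[3] back_away off; pass (-2, 0)
[4] cruise off; pass (-2, 0)
output (-2, 0) — from layer 2 (halt)

-2 0 halt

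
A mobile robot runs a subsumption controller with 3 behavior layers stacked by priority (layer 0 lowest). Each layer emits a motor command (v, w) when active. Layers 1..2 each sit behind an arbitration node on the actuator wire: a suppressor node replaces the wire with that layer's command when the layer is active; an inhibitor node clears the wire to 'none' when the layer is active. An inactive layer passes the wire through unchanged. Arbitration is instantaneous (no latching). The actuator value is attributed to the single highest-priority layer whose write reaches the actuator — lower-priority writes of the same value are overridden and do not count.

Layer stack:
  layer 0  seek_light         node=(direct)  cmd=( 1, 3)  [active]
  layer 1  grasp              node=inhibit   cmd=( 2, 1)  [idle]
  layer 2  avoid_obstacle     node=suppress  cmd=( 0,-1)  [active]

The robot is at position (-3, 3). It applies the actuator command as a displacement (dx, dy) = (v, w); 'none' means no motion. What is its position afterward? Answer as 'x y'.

-3 2

layer 0 (seek_light) active — direct: (1, 3)
layer 1 (grasp) idle — unchanged: (1, 3)
layer 2 (avoid_obstacle) active — suppresses: (0, -1)
→ actuator (0, -1)
position: (-3, 3) + (0, -1) = (-3, 2)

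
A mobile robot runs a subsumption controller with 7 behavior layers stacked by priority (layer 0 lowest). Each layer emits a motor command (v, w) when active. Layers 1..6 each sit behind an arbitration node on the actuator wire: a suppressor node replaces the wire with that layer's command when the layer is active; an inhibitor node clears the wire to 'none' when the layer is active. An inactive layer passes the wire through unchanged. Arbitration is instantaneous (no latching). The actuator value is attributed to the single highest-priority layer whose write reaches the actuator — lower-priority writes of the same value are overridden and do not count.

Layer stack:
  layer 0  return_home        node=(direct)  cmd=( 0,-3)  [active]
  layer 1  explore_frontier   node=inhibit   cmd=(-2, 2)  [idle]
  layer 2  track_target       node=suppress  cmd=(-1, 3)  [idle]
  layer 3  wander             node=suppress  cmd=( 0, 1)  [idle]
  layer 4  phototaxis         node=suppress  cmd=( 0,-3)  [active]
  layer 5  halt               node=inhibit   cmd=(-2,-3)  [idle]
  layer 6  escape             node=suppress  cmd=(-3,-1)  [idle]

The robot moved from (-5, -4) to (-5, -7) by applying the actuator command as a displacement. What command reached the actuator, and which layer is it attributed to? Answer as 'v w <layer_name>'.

displacement = (-5, -7) − (-5, -4) = (0, -3)
L0 return_home: active, feeds wire = (0, -3)
L1 explore_frontier: idle → wire stays (0, -3)
L2 track_target: idle → wire stays (0, -3)
L3 wander: idle → wire stays (0, -3)
L4 phototaxis: active, suppressor → wire = (0, -3)
L5 halt: idle → wire stays (0, -3)
L6 escape: idle → wire stays (0, -3)
actuator = (0, -3) — from layer 4 (phototaxis)

0 -3 phototaxis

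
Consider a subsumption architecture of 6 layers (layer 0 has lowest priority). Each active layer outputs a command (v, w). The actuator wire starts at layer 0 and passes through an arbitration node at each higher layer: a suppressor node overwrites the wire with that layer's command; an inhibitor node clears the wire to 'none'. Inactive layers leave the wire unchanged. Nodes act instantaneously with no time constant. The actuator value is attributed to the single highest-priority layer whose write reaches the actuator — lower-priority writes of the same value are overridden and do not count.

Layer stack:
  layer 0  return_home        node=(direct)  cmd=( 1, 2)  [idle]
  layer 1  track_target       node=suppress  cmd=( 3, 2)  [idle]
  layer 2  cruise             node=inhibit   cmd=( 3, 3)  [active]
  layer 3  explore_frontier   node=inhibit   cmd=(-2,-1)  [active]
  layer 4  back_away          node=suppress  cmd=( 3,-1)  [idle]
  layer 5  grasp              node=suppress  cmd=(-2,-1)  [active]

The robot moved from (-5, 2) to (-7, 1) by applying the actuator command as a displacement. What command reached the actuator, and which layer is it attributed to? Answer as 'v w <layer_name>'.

displacement = (-7, 1) − (-5, 2) = (-2, -1)
[0] return_home off; wire := none
[1] track_target off; pass none
[2] cruise on (inhibit); wire := none
[3] explore_frontier on (inhibit); wire := none
[4] back_away off; pass none
[5] grasp on (suppress); wire := (-2, -1)
output (-2, -1) — from layer 5 (grasp)

-2 -1 grasp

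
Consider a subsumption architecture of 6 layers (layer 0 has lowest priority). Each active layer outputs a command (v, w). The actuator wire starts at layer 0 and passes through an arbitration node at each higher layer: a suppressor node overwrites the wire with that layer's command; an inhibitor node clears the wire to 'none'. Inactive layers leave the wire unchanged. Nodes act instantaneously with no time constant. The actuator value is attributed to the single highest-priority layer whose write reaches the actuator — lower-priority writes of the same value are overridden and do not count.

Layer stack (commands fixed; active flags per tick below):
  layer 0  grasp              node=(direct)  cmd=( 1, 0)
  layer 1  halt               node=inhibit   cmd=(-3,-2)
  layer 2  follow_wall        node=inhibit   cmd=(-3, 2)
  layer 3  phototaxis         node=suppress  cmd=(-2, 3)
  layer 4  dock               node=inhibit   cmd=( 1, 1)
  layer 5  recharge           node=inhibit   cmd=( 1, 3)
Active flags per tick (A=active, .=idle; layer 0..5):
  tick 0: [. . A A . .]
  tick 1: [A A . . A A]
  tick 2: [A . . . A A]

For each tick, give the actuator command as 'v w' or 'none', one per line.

-2 3
none
none

tick 0:
  [0] grasp off; wire := none
  [1] halt off; pass none
  [2] follow_wall on (inhibit); wire := none
  [3] phototaxis on (suppress); wire := (-2, 3)
  [4] dock off; pass (-2, 3)
  [5] recharge off; pass (-2, 3)
  output (-2, 3)
tick 1:
  [0] grasp on; wire := (1, 0)
  [1] halt on (inhibit); wire := none
  [2] follow_wall off; pass none
  [3] phototaxis off; pass none
  [4] dock on (inhibit); wire := none
  [5] recharge on (inhibit); wire := none
  output none
tick 2:
  [0] grasp on; wire := (1, 0)
  [1] halt off; pass (1, 0)
  [2] follow_wall off; pass (1, 0)
  [3] phototaxis off; pass (1, 0)
  [4] dock on (inhibit); wire := none
  [5] recharge on (inhibit); wire := none
  output none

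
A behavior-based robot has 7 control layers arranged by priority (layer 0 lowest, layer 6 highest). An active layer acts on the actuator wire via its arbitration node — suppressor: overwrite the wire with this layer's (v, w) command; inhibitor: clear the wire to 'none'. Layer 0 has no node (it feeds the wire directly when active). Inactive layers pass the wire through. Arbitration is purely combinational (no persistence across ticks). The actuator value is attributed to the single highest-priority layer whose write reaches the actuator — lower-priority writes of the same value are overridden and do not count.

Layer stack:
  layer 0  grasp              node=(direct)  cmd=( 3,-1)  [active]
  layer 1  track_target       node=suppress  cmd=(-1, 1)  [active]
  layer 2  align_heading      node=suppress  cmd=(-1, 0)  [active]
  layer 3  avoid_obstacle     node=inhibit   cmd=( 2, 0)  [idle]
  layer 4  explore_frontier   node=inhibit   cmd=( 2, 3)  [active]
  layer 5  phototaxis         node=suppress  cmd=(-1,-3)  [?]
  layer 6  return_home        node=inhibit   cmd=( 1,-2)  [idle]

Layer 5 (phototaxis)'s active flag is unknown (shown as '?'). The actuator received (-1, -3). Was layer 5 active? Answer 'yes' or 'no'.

yes

If layer 5 is active=yes:
  actuator would be (-1, -3)
If layer 5 is active=no:
  actuator would be none
Observed (-1, -3), so layer 5 was active.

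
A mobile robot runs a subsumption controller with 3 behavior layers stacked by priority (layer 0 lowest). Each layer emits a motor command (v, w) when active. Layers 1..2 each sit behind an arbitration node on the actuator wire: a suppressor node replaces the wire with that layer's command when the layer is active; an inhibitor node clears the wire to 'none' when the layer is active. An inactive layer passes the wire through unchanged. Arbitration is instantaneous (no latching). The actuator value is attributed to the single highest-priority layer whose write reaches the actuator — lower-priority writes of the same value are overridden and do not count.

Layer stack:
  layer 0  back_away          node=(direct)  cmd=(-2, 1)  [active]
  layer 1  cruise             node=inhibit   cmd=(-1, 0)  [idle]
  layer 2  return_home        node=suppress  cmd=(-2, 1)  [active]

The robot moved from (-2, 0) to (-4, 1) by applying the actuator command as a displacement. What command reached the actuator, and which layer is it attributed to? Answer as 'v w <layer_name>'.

displacement = (-4, 1) − (-2, 0) = (-2, 1)
layer 0 (back_away) active — direct: (-2, 1)
layer 1 (cruise) idle — unchanged: (-2, 1)
layer 2 (return_home) active — suppresses: (-2, 1)
→ actuator (-2, 1) — from layer 2 (return_home)

-2 1 return_home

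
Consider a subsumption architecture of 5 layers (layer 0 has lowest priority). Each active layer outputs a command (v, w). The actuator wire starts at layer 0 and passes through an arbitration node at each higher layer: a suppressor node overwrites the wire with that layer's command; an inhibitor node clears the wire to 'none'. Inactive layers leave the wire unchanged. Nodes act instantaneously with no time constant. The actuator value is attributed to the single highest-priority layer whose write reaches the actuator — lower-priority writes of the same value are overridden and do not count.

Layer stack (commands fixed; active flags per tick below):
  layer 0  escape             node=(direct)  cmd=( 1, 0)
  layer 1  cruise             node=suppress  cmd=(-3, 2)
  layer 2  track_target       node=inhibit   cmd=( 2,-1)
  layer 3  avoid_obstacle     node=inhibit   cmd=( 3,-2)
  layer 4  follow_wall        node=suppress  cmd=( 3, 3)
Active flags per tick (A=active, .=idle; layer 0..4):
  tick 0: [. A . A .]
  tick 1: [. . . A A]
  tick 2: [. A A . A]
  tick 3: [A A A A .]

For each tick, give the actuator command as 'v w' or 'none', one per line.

tick 0:
  L0 escape: idle → wire = none
  L1 cruise: active, suppressor → wire = (-3, 2)
  L2 track_target: idle → wire stays (-3, 2)
  L3 avoid_obstacle: active, inhibitor → wire = none
  L4 follow_wall: idle → wire stays none
  actuator = none
tick 1:
  L0 escape: idle → wire = none
  L1 cruise: idle → wire stays none
  L2 track_target: idle → wire stays none
  L3 avoid_obstacle: active, inhibitor → wire = none
  L4 follow_wall: active, suppressor → wire = (3, 3)
  actuator = (3, 3)
tick 2:
  L0 escape: idle → wire = none
  L1 cruise: active, suppressor → wire = (-3, 2)
  L2 track_target: active, inhibitor → wire = none
  L3 avoid_obstacle: idle → wire stays none
  L4 follow_wall: active, suppressor → wire = (3, 3)
  actuator = (3, 3)
tick 3:
  L0 escape: active, feeds wire = (1, 0)
  L1 cruise: active, suppressor → wire = (-3, 2)
  L2 track_target: active, inhibitor → wire = none
  L3 avoid_obstacle: active, inhibitor → wire = none
  L4 follow_wall: idle → wire stays none
  actuator = none

none
3 3
3 3
none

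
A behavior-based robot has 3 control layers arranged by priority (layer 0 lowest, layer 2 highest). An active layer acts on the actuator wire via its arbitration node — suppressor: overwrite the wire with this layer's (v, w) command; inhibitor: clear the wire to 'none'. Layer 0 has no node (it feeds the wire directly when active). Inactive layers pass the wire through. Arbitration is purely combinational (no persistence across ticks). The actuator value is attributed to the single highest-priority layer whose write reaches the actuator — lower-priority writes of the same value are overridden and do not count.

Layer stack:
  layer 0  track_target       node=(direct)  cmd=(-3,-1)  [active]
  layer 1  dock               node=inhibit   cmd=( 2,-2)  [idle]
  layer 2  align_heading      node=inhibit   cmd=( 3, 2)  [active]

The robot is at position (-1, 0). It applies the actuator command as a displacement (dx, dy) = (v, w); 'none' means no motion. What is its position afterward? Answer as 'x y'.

[0] track_target on; wire := (-3, -1)
[1] dock off; pass (-3, -1)
[2] align_heading on (inhibit); wire := none
output none
position: (-1, 0) + none = (-1, 0)

-1 0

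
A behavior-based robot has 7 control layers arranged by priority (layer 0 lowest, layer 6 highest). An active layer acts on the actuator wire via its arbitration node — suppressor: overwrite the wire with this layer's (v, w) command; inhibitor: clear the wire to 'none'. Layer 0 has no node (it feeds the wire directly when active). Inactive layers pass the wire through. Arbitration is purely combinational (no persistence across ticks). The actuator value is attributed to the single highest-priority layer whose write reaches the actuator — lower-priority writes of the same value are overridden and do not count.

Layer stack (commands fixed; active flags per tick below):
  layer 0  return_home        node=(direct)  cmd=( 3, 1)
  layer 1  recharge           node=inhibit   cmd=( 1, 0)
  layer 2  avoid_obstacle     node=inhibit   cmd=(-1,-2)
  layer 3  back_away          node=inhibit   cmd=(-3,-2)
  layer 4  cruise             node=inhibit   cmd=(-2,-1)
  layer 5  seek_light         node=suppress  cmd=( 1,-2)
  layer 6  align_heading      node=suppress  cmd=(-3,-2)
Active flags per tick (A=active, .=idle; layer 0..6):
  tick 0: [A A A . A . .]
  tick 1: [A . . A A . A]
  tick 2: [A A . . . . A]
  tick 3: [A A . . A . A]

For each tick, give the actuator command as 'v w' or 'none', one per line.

tick 0:
  L0 return_home: active, feeds wire = (3, 1)
  L1 recharge: active, inhibitor → wire = none
  L2 avoid_obstacle: active, inhibitor → wire = none
  L3 back_away: idle → wire stays none
  L4 cruise: active, inhibitor → wire = none
  L5 seek_light: idle → wire stays none
  L6 align_heading: idle → wire stays none
  actuator = none
tick 1:
  L0 return_home: active, feeds wire = (3, 1)
  L1 recharge: idle → wire stays (3, 1)
  L2 avoid_obstacle: idle → wire stays (3, 1)
  L3 back_away: active, inhibitor → wire = none
  L4 cruise: active, inhibitor → wire = none
  L5 seek_light: idle → wire stays none
  L6 align_heading: active, suppressor → wire = (-3, -2)
  actuator = (-3, -2)
tick 2:
  L0 return_home: active, feeds wire = (3, 1)
  L1 recharge: active, inhibitor → wire = none
  L2 avoid_obstacle: idle → wire stays none
  L3 back_away: idle → wire stays none
  L4 cruise: idle → wire stays none
  L5 seek_light: idle → wire stays none
  L6 align_heading: active, suppressor → wire = (-3, -2)
  actuator = (-3, -2)
tick 3:
  L0 return_home: active, feeds wire = (3, 1)
  L1 recharge: active, inhibitor → wire = none
  L2 avoid_obstacle: idle → wire stays none
  L3 back_away: idle → wire stays none
  L4 cruise: active, inhibitor → wire = none
  L5 seek_light: idle → wire stays none
  L6 align_heading: active, suppressor → wire = (-3, -2)
  actuator = (-3, -2)

none
-3 -2
-3 -2
-3 -2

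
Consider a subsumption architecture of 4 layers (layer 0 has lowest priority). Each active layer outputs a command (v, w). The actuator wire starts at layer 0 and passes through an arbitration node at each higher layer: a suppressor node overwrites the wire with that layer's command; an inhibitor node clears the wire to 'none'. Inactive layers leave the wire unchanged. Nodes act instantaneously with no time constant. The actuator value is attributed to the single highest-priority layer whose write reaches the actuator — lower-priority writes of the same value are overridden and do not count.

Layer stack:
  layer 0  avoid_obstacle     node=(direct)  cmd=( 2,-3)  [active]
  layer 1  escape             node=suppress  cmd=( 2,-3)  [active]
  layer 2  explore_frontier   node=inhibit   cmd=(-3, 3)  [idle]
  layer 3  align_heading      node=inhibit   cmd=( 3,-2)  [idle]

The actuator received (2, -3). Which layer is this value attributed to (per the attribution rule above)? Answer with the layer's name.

escape

[0] avoid_obstacle on; wire := (2, -3)
[1] escape on (suppress); wire := (2, -3)
[2] explore_frontier off; pass (2, -3)
[3] align_heading off; pass (2, -3)
output (2, -3)
last writer: layer 1 = escape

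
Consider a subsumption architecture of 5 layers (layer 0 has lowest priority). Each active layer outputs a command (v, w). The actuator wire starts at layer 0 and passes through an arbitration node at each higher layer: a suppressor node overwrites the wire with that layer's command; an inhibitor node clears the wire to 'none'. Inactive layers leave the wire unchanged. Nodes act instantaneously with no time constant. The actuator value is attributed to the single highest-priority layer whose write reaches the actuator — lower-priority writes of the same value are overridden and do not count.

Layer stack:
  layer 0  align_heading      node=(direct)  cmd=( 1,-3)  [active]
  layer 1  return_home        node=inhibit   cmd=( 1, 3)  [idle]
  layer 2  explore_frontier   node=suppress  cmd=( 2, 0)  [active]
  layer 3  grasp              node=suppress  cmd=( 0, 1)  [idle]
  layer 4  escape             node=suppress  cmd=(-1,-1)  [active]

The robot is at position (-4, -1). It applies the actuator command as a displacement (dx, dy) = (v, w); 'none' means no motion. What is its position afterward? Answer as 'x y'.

-5 -2

[0] align_heading on; wire := (1, -3)
[1] return_home off; pass (1, -3)
[2] explore_frontier on (suppress); wire := (2, 0)
[3] grasp off; pass (2, 0)
[4] escape on (suppress); wire := (-1, -1)
output (-1, -1)
position: (-4, -1) + (-1, -1) = (-5, -2)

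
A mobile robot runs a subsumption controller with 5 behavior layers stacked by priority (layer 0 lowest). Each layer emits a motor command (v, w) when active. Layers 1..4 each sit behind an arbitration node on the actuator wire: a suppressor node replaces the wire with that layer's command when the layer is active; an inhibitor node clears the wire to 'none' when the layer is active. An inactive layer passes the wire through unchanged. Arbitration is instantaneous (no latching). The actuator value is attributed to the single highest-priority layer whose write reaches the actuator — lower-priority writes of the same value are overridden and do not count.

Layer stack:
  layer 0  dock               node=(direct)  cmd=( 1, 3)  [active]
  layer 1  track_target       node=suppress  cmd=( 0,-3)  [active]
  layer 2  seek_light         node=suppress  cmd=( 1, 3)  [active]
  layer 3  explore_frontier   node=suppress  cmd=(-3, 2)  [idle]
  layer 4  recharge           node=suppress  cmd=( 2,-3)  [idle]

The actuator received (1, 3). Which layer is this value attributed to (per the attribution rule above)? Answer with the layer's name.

seek_light

L0 dock: active, feeds wire = (1, 3)
L1 track_target: active, suppressor → wire = (0, -3)
L2 seek_light: active, suppressor → wire = (1, 3)
L3 explore_frontier: idle → wire stays (1, 3)
L4 recharge: idle → wire stays (1, 3)
actuator = (1, 3)
last writer: layer 2 = seek_light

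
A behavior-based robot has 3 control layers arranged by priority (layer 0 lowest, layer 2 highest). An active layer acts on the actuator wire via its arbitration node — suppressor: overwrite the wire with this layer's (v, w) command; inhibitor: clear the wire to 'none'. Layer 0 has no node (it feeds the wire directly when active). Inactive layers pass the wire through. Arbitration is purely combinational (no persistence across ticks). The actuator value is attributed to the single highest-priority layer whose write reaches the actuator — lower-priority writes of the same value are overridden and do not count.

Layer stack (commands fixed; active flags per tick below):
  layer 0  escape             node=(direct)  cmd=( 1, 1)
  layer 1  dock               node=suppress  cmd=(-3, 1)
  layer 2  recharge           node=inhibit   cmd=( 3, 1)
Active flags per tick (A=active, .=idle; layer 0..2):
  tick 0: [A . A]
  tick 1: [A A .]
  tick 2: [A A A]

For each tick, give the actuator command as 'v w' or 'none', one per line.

none
-3 1
none

tick 0:
  [0] escape on; wire := (1, 1)
  [1] dock off; pass (1, 1)
  [2] recharge on (inhibit); wire := none
  output none
tick 1:
  [0] escape on; wire := (1, 1)
  [1] dock on (suppress); wire := (-3, 1)
  [2] recharge off; pass (-3, 1)
  output (-3, 1)
tick 2:
  [0] escape on; wire := (1, 1)
  [1] dock on (suppress); wire := (-3, 1)
  [2] recharge on (inhibit); wire := none
  output none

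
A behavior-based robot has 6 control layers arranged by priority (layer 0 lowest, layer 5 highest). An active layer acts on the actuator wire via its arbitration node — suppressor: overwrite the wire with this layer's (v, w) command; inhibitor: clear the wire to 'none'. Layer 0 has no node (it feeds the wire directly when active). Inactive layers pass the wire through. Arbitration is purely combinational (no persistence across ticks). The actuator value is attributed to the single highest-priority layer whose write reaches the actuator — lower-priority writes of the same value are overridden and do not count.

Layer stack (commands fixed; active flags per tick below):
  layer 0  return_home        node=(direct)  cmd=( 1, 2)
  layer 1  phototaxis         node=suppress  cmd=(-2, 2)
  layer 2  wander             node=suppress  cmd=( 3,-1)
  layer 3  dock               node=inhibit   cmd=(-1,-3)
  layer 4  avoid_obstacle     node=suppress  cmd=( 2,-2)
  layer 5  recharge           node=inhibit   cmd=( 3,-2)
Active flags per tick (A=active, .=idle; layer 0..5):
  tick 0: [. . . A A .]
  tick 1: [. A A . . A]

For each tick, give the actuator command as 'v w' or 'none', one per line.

2 -2
none

tick 0:
  L0 return_home: idle → wire = none
  L1 phototaxis: idle → wire stays none
  L2 wander: idle → wire stays none
  L3 dock: active, inhibitor → wire = none
  L4 avoid_obstacle: active, suppressor → wire = (2, -2)
  L5 recharge: idle → wire stays (2, -2)
  actuator = (2, -2)
tick 1:
  L0 return_home: idle → wire = none
  L1 phototaxis: active, suppressor → wire = (-2, 2)
  L2 wander: active, suppressor → wire = (3, -1)
  L3 dock: idle → wire stays (3, -1)
  L4 avoid_obstacle: idle → wire stays (3, -1)
  L5 recharge: active, inhibitor → wire = none
  actuator = none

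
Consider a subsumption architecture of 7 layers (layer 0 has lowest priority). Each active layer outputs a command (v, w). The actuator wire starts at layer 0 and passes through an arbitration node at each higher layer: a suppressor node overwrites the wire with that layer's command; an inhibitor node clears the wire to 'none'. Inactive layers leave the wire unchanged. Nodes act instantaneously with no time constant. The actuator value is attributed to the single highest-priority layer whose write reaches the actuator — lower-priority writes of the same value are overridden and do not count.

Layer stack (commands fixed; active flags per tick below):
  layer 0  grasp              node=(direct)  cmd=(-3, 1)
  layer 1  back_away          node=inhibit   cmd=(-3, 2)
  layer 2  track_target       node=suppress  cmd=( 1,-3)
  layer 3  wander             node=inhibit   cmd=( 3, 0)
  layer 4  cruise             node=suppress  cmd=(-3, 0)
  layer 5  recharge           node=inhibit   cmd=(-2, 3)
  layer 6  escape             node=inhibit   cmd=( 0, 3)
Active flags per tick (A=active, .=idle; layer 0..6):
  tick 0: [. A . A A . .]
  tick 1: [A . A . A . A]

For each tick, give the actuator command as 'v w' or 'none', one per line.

tick 0:
  [0] grasp off; wire := none
  [1] back_away on (inhibit); wire := none
  [2] track_target off; pass none
  [3] wander on (inhibit); wire := none
  [4] cruise on (suppress); wire := (-3, 0)
  [5] recharge off; pass (-3, 0)
  [6] escape off; pass (-3, 0)
  output (-3, 0)
tick 1:
  [0] grasp on; wire := (-3, 1)
  [1] back_away off; pass (-3, 1)
  [2] track_target on (suppress); wire := (1, -3)
  [3] wander off; pass (1, -3)
  [4] cruise on (suppress); wire := (-3, 0)
  [5] recharge off; pass (-3, 0)
  [6] escape on (inhibit); wire := none
  output none

-3 0
none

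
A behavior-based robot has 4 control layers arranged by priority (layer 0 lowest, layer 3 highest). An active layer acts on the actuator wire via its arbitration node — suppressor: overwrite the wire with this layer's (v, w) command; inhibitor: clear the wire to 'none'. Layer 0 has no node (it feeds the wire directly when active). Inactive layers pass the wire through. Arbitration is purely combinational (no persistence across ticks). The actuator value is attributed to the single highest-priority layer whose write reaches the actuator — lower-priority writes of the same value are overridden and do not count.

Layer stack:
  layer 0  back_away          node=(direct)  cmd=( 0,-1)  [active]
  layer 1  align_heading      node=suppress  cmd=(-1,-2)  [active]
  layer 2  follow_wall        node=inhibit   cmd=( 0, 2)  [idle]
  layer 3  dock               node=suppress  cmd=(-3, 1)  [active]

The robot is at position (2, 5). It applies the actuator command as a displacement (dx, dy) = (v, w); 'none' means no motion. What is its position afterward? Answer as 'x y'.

-1 6

layer 0 (back_away) active — direct: (0, -1)
layer 1 (align_heading) active — suppresses: (-1, -2)
layer 2 (follow_wall) idle — unchanged: (-1, -2)
layer 3 (dock) active — suppresses: (-3, 1)
→ actuator (-3, 1)
position: (2, 5) + (-3, 1) = (-1, 6)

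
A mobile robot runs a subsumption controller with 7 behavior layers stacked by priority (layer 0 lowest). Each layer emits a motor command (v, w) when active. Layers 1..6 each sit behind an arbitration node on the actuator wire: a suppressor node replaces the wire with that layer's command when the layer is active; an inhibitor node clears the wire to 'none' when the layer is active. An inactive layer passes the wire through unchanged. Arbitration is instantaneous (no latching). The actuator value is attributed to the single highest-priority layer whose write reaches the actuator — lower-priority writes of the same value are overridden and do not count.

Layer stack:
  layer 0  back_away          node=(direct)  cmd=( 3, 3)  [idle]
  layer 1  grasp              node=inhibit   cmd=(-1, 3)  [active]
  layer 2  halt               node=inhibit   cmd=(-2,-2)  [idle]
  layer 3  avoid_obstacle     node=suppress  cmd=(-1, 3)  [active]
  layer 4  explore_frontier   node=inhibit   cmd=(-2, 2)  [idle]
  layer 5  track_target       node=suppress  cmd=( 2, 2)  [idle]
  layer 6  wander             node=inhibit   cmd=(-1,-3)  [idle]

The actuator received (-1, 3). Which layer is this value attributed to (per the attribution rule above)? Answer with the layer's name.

L0 back_away: idle → wire = none
L1 grasp: active, inhibitor → wire = none
L2 halt: idle → wire stays none
L3 avoid_obstacle: active, suppressor → wire = (-1, 3)
L4 explore_frontier: idle → wire stays (-1, 3)
L5 track_target: idle → wire stays (-1, 3)
L6 wander: idle → wire stays (-1, 3)
actuator = (-1, 3)
last writer: layer 3 = avoid_obstacle

avoid_obstacle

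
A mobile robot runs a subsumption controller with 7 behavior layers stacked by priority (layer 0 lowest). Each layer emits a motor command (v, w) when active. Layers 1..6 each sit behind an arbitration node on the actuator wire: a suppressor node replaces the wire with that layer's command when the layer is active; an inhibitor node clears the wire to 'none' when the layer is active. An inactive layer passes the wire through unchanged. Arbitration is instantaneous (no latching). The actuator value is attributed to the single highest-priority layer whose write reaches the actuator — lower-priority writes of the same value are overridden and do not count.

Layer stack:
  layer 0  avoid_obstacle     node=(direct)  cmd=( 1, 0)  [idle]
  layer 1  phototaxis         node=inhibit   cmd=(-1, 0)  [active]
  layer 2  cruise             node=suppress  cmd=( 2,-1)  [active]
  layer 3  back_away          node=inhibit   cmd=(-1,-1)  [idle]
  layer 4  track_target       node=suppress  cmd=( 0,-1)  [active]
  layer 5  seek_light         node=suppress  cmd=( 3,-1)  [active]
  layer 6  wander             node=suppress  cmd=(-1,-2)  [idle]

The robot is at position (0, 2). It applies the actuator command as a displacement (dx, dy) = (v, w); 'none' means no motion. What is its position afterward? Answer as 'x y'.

3 1

layer 0 (avoid_obstacle) idle — none
layer 1 (phototaxis) active — inhibits: none
layer 2 (cruise) active — suppresses: (2, -1)
layer 3 (back_away) idle — unchanged: (2, -1)
layer 4 (track_target) active — suppresses: (0, -1)
layer 5 (seek_light) active — suppresses: (3, -1)
layer 6 (wander) idle — unchanged: (3, -1)
→ actuator (3, -1)
position: (0, 2) + (3, -1) = (3, 1)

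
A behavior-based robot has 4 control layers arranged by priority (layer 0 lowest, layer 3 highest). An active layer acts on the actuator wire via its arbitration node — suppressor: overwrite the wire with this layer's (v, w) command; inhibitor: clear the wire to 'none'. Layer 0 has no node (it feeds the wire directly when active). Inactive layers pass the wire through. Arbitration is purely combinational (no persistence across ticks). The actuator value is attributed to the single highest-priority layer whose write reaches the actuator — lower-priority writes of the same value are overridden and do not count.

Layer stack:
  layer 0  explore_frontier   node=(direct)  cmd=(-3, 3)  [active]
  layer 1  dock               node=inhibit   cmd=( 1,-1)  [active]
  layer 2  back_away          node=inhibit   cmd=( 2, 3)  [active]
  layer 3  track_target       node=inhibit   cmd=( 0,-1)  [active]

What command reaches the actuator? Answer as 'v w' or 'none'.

layer 0 (explore_frontier) active — direct: (-3, 3)
layer 1 (dock) active — inhibits: none
layer 2 (back_away) active — inhibits: none
layer 3 (track_target) active — inhibits: none
→ actuator none

none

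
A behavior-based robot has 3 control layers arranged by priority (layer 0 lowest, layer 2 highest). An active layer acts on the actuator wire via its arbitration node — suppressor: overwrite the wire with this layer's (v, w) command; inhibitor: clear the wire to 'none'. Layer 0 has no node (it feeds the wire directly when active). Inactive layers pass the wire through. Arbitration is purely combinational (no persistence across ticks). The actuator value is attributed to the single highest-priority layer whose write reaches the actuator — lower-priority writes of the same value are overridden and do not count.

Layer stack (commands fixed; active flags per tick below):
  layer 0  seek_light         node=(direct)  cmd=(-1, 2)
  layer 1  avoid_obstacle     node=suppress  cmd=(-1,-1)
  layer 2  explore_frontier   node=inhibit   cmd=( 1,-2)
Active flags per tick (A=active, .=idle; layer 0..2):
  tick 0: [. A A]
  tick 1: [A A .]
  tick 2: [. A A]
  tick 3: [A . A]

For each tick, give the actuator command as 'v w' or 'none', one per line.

tick 0:
  L0 seek_light: idle → wire = none
  L1 avoid_obstacle: active, suppressor → wire = (-1, -1)
  L2 explore_frontier: active, inhibitor → wire = none
  actuator = none
tick 1:
  L0 seek_light: active, feeds wire = (-1, 2)
  L1 avoid_obstacle: active, suppressor → wire = (-1, -1)
  L2 explore_frontier: idle → wire stays (-1, -1)
  actuator = (-1, -1)
tick 2:
  L0 seek_light: idle → wire = none
  L1 avoid_obstacle: active, suppressor → wire = (-1, -1)
  L2 explore_frontier: active, inhibitor → wire = none
  actuator = none
tick 3:
  L0 seek_light: active, feeds wire = (-1, 2)
  L1 avoid_obstacle: idle → wire stays (-1, 2)
  L2 explore_frontier: active, inhibitor → wire = none
  actuator = none

none
-1 -1
none
none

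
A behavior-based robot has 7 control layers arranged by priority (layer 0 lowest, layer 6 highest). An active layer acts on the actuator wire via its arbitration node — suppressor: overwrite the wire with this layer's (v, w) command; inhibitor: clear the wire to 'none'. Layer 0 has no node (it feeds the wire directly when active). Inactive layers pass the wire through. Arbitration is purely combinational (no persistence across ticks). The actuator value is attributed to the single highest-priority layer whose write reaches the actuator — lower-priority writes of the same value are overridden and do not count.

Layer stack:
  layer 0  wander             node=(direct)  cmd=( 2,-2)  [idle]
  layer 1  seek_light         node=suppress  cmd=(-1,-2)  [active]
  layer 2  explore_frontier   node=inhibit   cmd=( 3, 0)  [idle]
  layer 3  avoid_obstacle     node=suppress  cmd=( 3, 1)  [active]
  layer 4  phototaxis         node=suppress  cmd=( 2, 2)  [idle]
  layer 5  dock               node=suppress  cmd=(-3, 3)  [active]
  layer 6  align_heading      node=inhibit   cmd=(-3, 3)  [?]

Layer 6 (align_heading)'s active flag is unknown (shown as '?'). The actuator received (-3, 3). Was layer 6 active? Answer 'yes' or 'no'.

no

If layer 6 is active=yes:
  actuator would be none
If layer 6 is active=no:
  actuator would be (-3, 3)
Observed (-3, 3), so layer 6 was idle.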